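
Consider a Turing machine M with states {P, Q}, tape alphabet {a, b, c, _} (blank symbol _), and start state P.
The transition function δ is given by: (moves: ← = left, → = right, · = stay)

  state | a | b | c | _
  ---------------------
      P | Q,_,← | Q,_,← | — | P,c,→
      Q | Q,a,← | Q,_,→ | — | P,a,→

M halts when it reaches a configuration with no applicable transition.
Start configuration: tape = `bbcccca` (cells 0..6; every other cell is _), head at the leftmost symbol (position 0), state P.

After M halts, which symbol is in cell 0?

c

P | _[b]bcccca   read b → write _, move ←, go to Q
Q | [_]_bcccca   read _ → write a, move →, go to P
P | a[_]bcccca   read _ → write c, move →, go to P
P | ac[b]cccca   read b → write _, move ←, go to Q
Q | a[c]_cccca
Cell 0 holds c when M halts.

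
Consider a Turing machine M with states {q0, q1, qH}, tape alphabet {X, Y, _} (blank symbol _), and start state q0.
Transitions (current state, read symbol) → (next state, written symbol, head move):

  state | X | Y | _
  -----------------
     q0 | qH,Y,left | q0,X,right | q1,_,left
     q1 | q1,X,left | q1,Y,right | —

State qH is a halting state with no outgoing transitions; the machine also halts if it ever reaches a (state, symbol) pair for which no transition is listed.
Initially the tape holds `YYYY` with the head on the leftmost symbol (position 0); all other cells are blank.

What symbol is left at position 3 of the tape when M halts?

q0 | _[Y]YYY_   read Y → write X, move right, go to q0
q0 | _X[Y]YY_   read Y → write X, move right, go to q0
q0 | _XX[Y]Y_   read Y → write X, move right, go to q0
q0 | _XXX[Y]_   read Y → write X, move right, go to q0
q0 | _XXXX[_]   read _ → write _, move left, go to q1
q1 | _XXX[X]_   read X → write X, move left, go to q1
q1 | _XX[X]X_   read X → write X, move left, go to q1
q1 | _X[X]XX_   read X → write X, move left, go to q1
q1 | _[X]XXX_   read X → write X, move left, go to q1
q1 | [_]XXXX_
Cell 3 holds X when M halts.

X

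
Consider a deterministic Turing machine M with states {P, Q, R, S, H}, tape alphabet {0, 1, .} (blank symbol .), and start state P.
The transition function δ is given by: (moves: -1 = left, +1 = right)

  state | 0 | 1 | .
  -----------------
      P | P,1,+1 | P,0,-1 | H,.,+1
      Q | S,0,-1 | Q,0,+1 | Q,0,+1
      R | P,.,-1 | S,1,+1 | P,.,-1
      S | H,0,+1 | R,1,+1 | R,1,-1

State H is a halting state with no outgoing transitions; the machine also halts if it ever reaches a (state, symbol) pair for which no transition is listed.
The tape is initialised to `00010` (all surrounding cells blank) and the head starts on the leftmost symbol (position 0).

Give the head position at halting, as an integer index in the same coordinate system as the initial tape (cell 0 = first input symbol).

P | .[0]0010   read 0 → write 1, move +1, go to P
P | .1[0]010   read 0 → write 1, move +1, go to P
P | .11[0]10   read 0 → write 1, move +1, go to P
P | .111[1]0   read 1 → write 0, move -1, go to P
P | .11[1]00   read 1 → write 0, move -1, go to P
P | .1[1]000   read 1 → write 0, move -1, go to P
P | .[1]0000   read 1 → write 0, move -1, go to P
P | [.]00000   read . → write ., move +1, go to H
H | .[0]0000
At halt the head is at cell 0.

0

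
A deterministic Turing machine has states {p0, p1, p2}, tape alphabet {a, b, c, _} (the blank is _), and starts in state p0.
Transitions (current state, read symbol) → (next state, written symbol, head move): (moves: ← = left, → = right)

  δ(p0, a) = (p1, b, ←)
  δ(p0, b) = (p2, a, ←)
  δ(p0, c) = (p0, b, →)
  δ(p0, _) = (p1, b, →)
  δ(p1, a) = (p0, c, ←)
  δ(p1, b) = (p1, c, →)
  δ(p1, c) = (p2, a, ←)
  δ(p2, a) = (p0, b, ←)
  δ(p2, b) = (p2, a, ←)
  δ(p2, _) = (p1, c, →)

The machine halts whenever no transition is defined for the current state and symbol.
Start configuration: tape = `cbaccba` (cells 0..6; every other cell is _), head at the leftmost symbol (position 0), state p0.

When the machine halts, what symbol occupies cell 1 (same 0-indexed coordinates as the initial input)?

state=p0 head=0 tape=_[c]baccba   (p0,c)→(p0,b,→)
state=p0 head=1 tape=_b[b]accba   (p0,b)→(p2,a,←)
state=p2 head=0 tape=_[b]aaccba   (p2,b)→(p2,a,←)
state=p2 head=-1 tape=[_]aaaccba   (p2,_)→(p1,c,→)
state=p1 head=0 tape=c[a]aaccba   (p1,a)→(p0,c,←)
state=p0 head=-1 tape=[c]caaccba   (p0,c)→(p0,b,→)
state=p0 head=0 tape=b[c]aaccba   (p0,c)→(p0,b,→)
state=p0 head=1 tape=bb[a]accba   (p0,a)→(p1,b,←)
state=p1 head=0 tape=b[b]baccba   (p1,b)→(p1,c,→)
state=p1 head=1 tape=bc[b]accba   (p1,b)→(p1,c,→)
state=p1 head=2 tape=bcc[a]ccba   (p1,a)→(p0,c,←)
state=p0 head=1 tape=bc[c]cccba   (p0,c)→(p0,b,→)
state=p0 head=2 tape=bcb[c]ccba   (p0,c)→(p0,b,→)
state=p0 head=3 tape=bcbb[c]cba   (p0,c)→(p0,b,→)
state=p0 head=4 tape=bcbbb[c]ba   (p0,c)→(p0,b,→)
state=p0 head=5 tape=bcbbbb[b]a   (p0,b)→(p2,a,←)
state=p2 head=4 tape=bcbbb[b]aa   (p2,b)→(p2,a,←)
state=p2 head=3 tape=bcbb[b]aaa   (p2,b)→(p2,a,←)
state=p2 head=2 tape=bcb[b]aaaa   (p2,b)→(p2,a,←)
state=p2 head=1 tape=bc[b]aaaaa   (p2,b)→(p2,a,←)
state=p2 head=0 tape=b[c]aaaaaa
Cell 1 holds a when M halts.

a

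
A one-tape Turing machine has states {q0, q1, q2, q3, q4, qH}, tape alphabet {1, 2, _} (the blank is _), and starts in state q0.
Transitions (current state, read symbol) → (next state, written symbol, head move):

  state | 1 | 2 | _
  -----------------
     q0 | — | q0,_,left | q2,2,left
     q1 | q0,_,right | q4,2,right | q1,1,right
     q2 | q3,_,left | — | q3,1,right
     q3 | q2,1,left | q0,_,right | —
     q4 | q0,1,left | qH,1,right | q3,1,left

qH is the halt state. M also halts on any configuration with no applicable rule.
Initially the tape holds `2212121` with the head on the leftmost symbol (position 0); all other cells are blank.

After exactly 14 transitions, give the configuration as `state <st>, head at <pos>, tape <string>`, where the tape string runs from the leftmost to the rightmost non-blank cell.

state=q0 head=0 tape=____[2]212121   (q0,2)→(q0,_,left)
state=q0 head=-1 tape=___[_]_212121   (q0,_)→(q2,2,left)
state=q2 head=-2 tape=__[_]2_212121   (q2,_)→(q3,1,right)
state=q3 head=-1 tape=__1[2]_212121   (q3,2)→(q0,_,right)
state=q0 head=0 tape=__1_[_]212121   (q0,_)→(q2,2,left)
state=q2 head=-1 tape=__1[_]2212121   (q2,_)→(q3,1,right)
state=q3 head=0 tape=__11[2]212121   (q3,2)→(q0,_,right)
state=q0 head=1 tape=__11_[2]12121   (q0,2)→(q0,_,left)
state=q0 head=0 tape=__11[_]_12121   (q0,_)→(q2,2,left)
state=q2 head=-1 tape=__1[1]2_12121   (q2,1)→(q3,_,left)
state=q3 head=-2 tape=__[1]_2_12121   (q3,1)→(q2,1,left)
state=q2 head=-3 tape=_[_]1_2_12121   (q2,_)→(q3,1,right)
state=q3 head=-2 tape=_1[1]_2_12121   (q3,1)→(q2,1,left)
state=q2 head=-3 tape=_[1]1_2_12121   (q2,1)→(q3,_,left)
state=q3 head=-4 tape=[_]_1_2_12121
After 14 steps: state q3, head at -4, tape 1_2_12121.

state q3, head at -4, tape 1_2_12121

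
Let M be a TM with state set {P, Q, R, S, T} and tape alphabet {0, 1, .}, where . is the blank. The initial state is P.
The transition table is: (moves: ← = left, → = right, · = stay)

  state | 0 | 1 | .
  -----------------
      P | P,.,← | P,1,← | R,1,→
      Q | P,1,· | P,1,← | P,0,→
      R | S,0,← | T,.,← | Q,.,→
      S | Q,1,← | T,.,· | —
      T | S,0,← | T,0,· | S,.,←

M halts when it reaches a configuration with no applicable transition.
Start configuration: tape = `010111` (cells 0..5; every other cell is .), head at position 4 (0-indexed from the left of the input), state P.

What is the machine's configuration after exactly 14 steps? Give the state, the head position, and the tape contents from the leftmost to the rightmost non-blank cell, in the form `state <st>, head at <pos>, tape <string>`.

state=P head=4 tape=..0101[1]1   (P,1)→(P,1,←)
state=P head=3 tape=..010[1]11   (P,1)→(P,1,←)
state=P head=2 tape=..01[0]111   (P,0)→(P,.,←)
state=P head=1 tape=..0[1].111   (P,1)→(P,1,←)
state=P head=0 tape=..[0]1.111   (P,0)→(P,.,←)
state=P head=-1 tape=.[.].1.111   (P,.)→(R,1,→)
state=R head=0 tape=.1[.]1.111   (R,.)→(Q,.,→)
state=Q head=1 tape=.1.[1].111   (Q,1)→(P,1,←)
state=P head=0 tape=.1[.]1.111   (P,.)→(R,1,→)
state=R head=1 tape=.11[1].111   (R,1)→(T,.,←)
state=T head=0 tape=.1[1]..111   (T,1)→(T,0,·)
state=T head=0 tape=.1[0]..111   (T,0)→(S,0,←)
state=S head=-1 tape=.[1]0..111   (S,1)→(T,.,·)
state=T head=-1 tape=.[.]0..111   (T,.)→(S,.,←)
state=S head=-2 tape=[.].0..111
After 14 steps: state S, head at -2, tape 0..111.

state S, head at -2, tape 0..111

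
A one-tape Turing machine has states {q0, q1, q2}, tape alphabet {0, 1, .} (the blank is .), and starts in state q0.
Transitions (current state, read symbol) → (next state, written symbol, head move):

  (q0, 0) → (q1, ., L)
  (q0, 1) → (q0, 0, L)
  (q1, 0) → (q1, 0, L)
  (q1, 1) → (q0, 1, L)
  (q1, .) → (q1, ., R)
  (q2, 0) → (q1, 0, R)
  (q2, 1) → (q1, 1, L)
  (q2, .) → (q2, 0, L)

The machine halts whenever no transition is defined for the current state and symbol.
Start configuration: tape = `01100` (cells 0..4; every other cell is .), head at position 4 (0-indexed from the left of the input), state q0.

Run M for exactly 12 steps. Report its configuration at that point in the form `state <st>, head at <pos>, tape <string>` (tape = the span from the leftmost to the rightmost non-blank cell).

q0 | .0110[0]   read 0 → write ., move L, go to q1
q1 | .011[0].   read 0 → write 0, move L, go to q1
q1 | .01[1]0.   read 1 → write 1, move L, go to q0
q0 | .0[1]10.   read 1 → write 0, move L, go to q0
q0 | .[0]010.   read 0 → write ., move L, go to q1
q1 | [.].010.   read . → write ., move R, go to q1
q1 | .[.]010.   read . → write ., move R, go to q1
q1 | ..[0]10.   read 0 → write 0, move L, go to q1
q1 | .[.]010.   read . → write ., move R, go to q1
q1 | ..[0]10.   read 0 → write 0, move L, go to q1
q1 | .[.]010.   read . → write ., move R, go to q1
q1 | ..[0]10.   read 0 → write 0, move L, go to q1
q1 | .[.]010.
After 12 steps: state q1, head at 0, tape 010.

state q1, head at 0, tape 010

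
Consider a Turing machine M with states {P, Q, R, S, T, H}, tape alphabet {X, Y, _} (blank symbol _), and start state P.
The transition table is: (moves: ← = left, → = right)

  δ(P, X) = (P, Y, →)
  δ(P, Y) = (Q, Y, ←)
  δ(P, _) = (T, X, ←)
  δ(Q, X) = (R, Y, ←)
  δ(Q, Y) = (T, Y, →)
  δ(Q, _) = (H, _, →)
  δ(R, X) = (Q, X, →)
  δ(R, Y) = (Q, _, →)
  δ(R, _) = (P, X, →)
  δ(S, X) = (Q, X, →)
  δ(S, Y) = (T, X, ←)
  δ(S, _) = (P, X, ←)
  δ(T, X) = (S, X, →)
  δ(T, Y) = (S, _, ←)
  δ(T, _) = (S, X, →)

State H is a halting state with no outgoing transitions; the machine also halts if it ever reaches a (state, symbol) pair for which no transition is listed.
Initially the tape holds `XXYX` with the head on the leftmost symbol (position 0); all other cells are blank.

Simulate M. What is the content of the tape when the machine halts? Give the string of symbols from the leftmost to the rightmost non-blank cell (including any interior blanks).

XXYXX_X

state=P head=0 tape=___[X]XYX   (P,X)→(P,Y,→)
state=P head=1 tape=___Y[X]YX   (P,X)→(P,Y,→)
state=P head=2 tape=___YY[Y]X   (P,Y)→(Q,Y,←)
state=Q head=1 tape=___Y[Y]YX   (Q,Y)→(T,Y,→)
state=T head=2 tape=___YY[Y]X   (T,Y)→(S,_,←)
state=S head=1 tape=___Y[Y]_X   (S,Y)→(T,X,←)
state=T head=0 tape=___[Y]X_X   (T,Y)→(S,_,←)
state=S head=-1 tape=__[_]_X_X   (S,_)→(P,X,←)
state=P head=-2 tape=_[_]X_X_X   (P,_)→(T,X,←)
state=T head=-3 tape=[_]XX_X_X   (T,_)→(S,X,→)
state=S head=-2 tape=X[X]X_X_X   (S,X)→(Q,X,→)
state=Q head=-1 tape=XX[X]_X_X   (Q,X)→(R,Y,←)
state=R head=-2 tape=X[X]Y_X_X   (R,X)→(Q,X,→)
state=Q head=-1 tape=XX[Y]_X_X   (Q,Y)→(T,Y,→)
state=T head=0 tape=XXY[_]X_X   (T,_)→(S,X,→)
state=S head=1 tape=XXYX[X]_X   (S,X)→(Q,X,→)
state=Q head=2 tape=XXYXX[_]X   (Q,_)→(H,_,→)
state=H head=3 tape=XXYXX_[X]
The non-blank tape span at halt is XXYXX_X.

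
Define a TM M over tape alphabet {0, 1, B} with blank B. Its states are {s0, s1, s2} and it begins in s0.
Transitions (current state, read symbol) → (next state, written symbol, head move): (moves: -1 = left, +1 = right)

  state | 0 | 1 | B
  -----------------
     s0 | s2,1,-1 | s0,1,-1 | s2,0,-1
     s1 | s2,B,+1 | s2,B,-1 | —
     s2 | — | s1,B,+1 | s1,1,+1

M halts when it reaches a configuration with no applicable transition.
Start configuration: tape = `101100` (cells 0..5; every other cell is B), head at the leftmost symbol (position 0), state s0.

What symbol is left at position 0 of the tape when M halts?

state=s0 head=0 tape=BB[1]01100   (s0,1)→(s0,1,-1)
state=s0 head=-1 tape=B[B]101100   (s0,B)→(s2,0,-1)
state=s2 head=-2 tape=[B]0101100   (s2,B)→(s1,1,+1)
state=s1 head=-1 tape=1[0]101100   (s1,0)→(s2,B,+1)
state=s2 head=0 tape=1B[1]01100   (s2,1)→(s1,B,+1)
state=s1 head=1 tape=1BB[0]1100   (s1,0)→(s2,B,+1)
state=s2 head=2 tape=1BBB[1]100   (s2,1)→(s1,B,+1)
state=s1 head=3 tape=1BBBB[1]00   (s1,1)→(s2,B,-1)
state=s2 head=2 tape=1BBB[B]B00   (s2,B)→(s1,1,+1)
state=s1 head=3 tape=1BBB1[B]00
Cell 0 holds B when M halts.

B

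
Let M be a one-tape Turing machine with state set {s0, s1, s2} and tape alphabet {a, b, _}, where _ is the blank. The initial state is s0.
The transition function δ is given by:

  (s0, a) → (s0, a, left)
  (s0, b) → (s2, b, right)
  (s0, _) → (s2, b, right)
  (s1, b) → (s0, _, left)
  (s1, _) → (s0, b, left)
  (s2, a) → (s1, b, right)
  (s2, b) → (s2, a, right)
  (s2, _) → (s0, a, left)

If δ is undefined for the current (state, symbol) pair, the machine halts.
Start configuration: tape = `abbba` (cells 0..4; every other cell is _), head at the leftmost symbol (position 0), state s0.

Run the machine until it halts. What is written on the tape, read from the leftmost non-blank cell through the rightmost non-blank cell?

state=s0 head=0 tape=_[a]bbba   (s0,a)→(s0,a,left)
state=s0 head=-1 tape=[_]abbba   (s0,_)→(s2,b,right)
state=s2 head=0 tape=b[a]bbba   (s2,a)→(s1,b,right)
state=s1 head=1 tape=bb[b]bba   (s1,b)→(s0,_,left)
state=s0 head=0 tape=b[b]_bba   (s0,b)→(s2,b,right)
state=s2 head=1 tape=bb[_]bba   (s2,_)→(s0,a,left)
state=s0 head=0 tape=b[b]abba   (s0,b)→(s2,b,right)
state=s2 head=1 tape=bb[a]bba   (s2,a)→(s1,b,right)
state=s1 head=2 tape=bbb[b]ba   (s1,b)→(s0,_,left)
state=s0 head=1 tape=bb[b]_ba   (s0,b)→(s2,b,right)
state=s2 head=2 tape=bbb[_]ba   (s2,_)→(s0,a,left)
state=s0 head=1 tape=bb[b]aba   (s0,b)→(s2,b,right)
state=s2 head=2 tape=bbb[a]ba   (s2,a)→(s1,b,right)
state=s1 head=3 tape=bbbb[b]a   (s1,b)→(s0,_,left)
state=s0 head=2 tape=bbb[b]_a   (s0,b)→(s2,b,right)
state=s2 head=3 tape=bbbb[_]a   (s2,_)→(s0,a,left)
state=s0 head=2 tape=bbb[b]aa   (s0,b)→(s2,b,right)
state=s2 head=3 tape=bbbb[a]a   (s2,a)→(s1,b,right)
state=s1 head=4 tape=bbbbb[a]
The non-blank tape span at halt is bbbbba.

bbbbba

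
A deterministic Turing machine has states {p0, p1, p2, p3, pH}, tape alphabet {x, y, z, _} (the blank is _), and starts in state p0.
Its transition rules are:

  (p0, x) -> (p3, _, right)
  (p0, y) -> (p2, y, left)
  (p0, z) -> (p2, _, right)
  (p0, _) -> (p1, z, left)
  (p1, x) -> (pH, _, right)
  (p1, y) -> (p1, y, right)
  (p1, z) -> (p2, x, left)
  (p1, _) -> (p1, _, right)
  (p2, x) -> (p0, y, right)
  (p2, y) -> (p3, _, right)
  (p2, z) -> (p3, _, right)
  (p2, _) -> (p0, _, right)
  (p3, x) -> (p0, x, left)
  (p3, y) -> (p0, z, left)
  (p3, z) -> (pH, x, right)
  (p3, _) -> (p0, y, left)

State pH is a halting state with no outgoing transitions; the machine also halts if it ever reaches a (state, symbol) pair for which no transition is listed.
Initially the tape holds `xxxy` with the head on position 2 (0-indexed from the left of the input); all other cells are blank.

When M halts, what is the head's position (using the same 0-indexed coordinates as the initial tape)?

p0 | xx[x]y   read x → write _, move right, go to p3
p3 | xx_[y]   read y → write z, move left, go to p0
p0 | xx[_]z   read _ → write z, move left, go to p1
p1 | x[x]zz   read x → write _, move right, go to pH
pH | x_[z]z
At halt the head is at cell 2.

2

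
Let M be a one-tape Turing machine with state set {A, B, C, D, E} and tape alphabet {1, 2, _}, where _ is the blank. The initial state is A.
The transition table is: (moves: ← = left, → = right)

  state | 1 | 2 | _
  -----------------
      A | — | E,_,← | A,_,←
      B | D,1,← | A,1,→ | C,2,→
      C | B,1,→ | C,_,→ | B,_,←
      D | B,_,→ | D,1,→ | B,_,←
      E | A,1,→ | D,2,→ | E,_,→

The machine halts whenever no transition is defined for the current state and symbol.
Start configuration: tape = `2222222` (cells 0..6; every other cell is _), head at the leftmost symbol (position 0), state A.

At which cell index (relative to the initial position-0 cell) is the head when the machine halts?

state=A head=0 tape=_[2]222222__   (A,2)→(E,_,←)
state=E head=-1 tape=[_]_222222__   (E,_)→(E,_,→)
state=E head=0 tape=_[_]222222__   (E,_)→(E,_,→)
state=E head=1 tape=__[2]22222__   (E,2)→(D,2,→)
state=D head=2 tape=__2[2]2222__   (D,2)→(D,1,→)
state=D head=3 tape=__21[2]222__   (D,2)→(D,1,→)
state=D head=4 tape=__211[2]22__   (D,2)→(D,1,→)
state=D head=5 tape=__2111[2]2__   (D,2)→(D,1,→)
state=D head=6 tape=__21111[2]__   (D,2)→(D,1,→)
state=D head=7 tape=__211111[_]_   (D,_)→(B,_,←)
state=B head=6 tape=__21111[1]__   (B,1)→(D,1,←)
state=D head=5 tape=__2111[1]1__   (D,1)→(B,_,→)
state=B head=6 tape=__2111_[1]__   (B,1)→(D,1,←)
state=D head=5 tape=__2111[_]1__   (D,_)→(B,_,←)
state=B head=4 tape=__211[1]_1__   (B,1)→(D,1,←)
state=D head=3 tape=__21[1]1_1__   (D,1)→(B,_,→)
state=B head=4 tape=__21_[1]_1__   (B,1)→(D,1,←)
state=D head=3 tape=__21[_]1_1__   (D,_)→(B,_,←)
state=B head=2 tape=__2[1]_1_1__   (B,1)→(D,1,←)
state=D head=1 tape=__[2]1_1_1__   (D,2)→(D,1,→)
state=D head=2 tape=__1[1]_1_1__   (D,1)→(B,_,→)
state=B head=3 tape=__1_[_]1_1__   (B,_)→(C,2,→)
state=C head=4 tape=__1_2[1]_1__   (C,1)→(B,1,→)
state=B head=5 tape=__1_21[_]1__   (B,_)→(C,2,→)
state=C head=6 tape=__1_212[1]__   (C,1)→(B,1,→)
state=B head=7 tape=__1_2121[_]_   (B,_)→(C,2,→)
state=C head=8 tape=__1_21212[_]   (C,_)→(B,_,←)
state=B head=7 tape=__1_2121[2]_   (B,2)→(A,1,→)
state=A head=8 tape=__1_21211[_]   (A,_)→(A,_,←)
state=A head=7 tape=__1_2121[1]_
At halt the head is at cell 7.

7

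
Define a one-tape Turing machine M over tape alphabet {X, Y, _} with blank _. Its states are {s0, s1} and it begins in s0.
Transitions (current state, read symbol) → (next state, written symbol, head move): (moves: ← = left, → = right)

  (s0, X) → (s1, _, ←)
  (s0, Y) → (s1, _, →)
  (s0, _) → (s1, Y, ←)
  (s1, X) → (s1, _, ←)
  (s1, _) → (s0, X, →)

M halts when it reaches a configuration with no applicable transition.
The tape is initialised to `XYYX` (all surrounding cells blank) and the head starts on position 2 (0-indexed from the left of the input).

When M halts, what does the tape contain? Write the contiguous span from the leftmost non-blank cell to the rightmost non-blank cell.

XY_Y

state=s0 head=2 tape=XY[Y]X   (s0,Y)→(s1,_,→)
state=s1 head=3 tape=XY_[X]   (s1,X)→(s1,_,←)
state=s1 head=2 tape=XY[_]_   (s1,_)→(s0,X,→)
state=s0 head=3 tape=XYX[_]   (s0,_)→(s1,Y,←)
state=s1 head=2 tape=XY[X]Y   (s1,X)→(s1,_,←)
state=s1 head=1 tape=X[Y]_Y
The non-blank tape span at halt is XY_Y.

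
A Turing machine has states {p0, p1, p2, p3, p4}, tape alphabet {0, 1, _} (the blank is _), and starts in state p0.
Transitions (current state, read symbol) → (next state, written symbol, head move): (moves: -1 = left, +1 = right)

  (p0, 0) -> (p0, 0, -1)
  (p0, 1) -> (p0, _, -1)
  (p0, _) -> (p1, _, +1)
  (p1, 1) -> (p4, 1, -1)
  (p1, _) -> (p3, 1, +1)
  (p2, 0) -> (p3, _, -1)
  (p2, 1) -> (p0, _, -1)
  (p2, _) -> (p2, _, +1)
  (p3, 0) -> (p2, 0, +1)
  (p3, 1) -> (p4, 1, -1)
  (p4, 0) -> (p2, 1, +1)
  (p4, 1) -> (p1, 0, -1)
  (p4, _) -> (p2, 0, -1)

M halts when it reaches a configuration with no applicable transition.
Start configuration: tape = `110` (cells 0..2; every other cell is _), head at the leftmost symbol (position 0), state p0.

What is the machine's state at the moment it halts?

p0 | __[1]10   read 1 → write _, move -1, go to p0
p0 | _[_]_10   read _ → write _, move +1, go to p1
p1 | __[_]10   read _ → write 1, move +1, go to p3
p3 | __1[1]0   read 1 → write 1, move -1, go to p4
p4 | __[1]10   read 1 → write 0, move -1, go to p1
p1 | _[_]010   read _ → write 1, move +1, go to p3
p3 | _1[0]10   read 0 → write 0, move +1, go to p2
p2 | _10[1]0   read 1 → write _, move -1, go to p0
p0 | _1[0]_0   read 0 → write 0, move -1, go to p0
p0 | _[1]0_0   read 1 → write _, move -1, go to p0
p0 | [_]_0_0   read _ → write _, move +1, go to p1
p1 | _[_]0_0   read _ → write 1, move +1, go to p3
p3 | _1[0]_0   read 0 → write 0, move +1, go to p2
p2 | _10[_]0   read _ → write _, move +1, go to p2
p2 | _10_[0]   read 0 → write _, move -1, go to p3
p3 | _10[_]_
No transition is defined for (p3, _); M halts in state p3.

p3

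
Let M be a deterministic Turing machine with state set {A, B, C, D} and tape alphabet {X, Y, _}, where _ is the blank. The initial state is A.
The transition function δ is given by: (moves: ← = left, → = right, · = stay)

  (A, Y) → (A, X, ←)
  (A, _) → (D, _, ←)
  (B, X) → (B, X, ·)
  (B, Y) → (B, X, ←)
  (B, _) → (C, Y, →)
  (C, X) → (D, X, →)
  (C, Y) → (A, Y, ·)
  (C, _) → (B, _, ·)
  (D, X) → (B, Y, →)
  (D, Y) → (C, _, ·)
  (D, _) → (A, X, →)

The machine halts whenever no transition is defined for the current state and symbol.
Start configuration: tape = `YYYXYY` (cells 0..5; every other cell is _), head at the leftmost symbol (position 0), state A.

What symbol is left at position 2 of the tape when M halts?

X

state=A head=0 tape=__[Y]YYXYY   (A,Y)→(A,X,←)
state=A head=-1 tape=_[_]XYYXYY   (A,_)→(D,_,←)
state=D head=-2 tape=[_]_XYYXYY   (D,_)→(A,X,→)
state=A head=-1 tape=X[_]XYYXYY   (A,_)→(D,_,←)
state=D head=-2 tape=[X]_XYYXYY   (D,X)→(B,Y,→)
state=B head=-1 tape=Y[_]XYYXYY   (B,_)→(C,Y,→)
state=C head=0 tape=YY[X]YYXYY   (C,X)→(D,X,→)
state=D head=1 tape=YYX[Y]YXYY   (D,Y)→(C,_,·)
state=C head=1 tape=YYX[_]YXYY   (C,_)→(B,_,·)
state=B head=1 tape=YYX[_]YXYY   (B,_)→(C,Y,→)
state=C head=2 tape=YYXY[Y]XYY   (C,Y)→(A,Y,·)
state=A head=2 tape=YYXY[Y]XYY   (A,Y)→(A,X,←)
state=A head=1 tape=YYX[Y]XXYY   (A,Y)→(A,X,←)
state=A head=0 tape=YY[X]XXXYY
Cell 2 holds X when M halts.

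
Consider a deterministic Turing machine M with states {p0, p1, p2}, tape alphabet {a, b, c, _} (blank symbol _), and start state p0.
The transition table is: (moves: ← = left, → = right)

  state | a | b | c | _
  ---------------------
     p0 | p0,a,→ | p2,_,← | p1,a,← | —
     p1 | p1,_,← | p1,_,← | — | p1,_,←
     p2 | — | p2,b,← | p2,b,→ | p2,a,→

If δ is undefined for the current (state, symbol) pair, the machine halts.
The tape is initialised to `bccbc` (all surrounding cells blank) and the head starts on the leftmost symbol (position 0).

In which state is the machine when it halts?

state=p0 head=0 tape=_[b]ccbc   (p0,b)→(p2,_,←)
state=p2 head=-1 tape=[_]_ccbc   (p2,_)→(p2,a,→)
state=p2 head=0 tape=a[_]ccbc   (p2,_)→(p2,a,→)
state=p2 head=1 tape=aa[c]cbc   (p2,c)→(p2,b,→)
state=p2 head=2 tape=aab[c]bc   (p2,c)→(p2,b,→)
state=p2 head=3 tape=aabb[b]c   (p2,b)→(p2,b,←)
state=p2 head=2 tape=aab[b]bc   (p2,b)→(p2,b,←)
state=p2 head=1 tape=aa[b]bbc   (p2,b)→(p2,b,←)
state=p2 head=0 tape=a[a]bbbc
No transition is defined for (p2, a); M halts in state p2.

p2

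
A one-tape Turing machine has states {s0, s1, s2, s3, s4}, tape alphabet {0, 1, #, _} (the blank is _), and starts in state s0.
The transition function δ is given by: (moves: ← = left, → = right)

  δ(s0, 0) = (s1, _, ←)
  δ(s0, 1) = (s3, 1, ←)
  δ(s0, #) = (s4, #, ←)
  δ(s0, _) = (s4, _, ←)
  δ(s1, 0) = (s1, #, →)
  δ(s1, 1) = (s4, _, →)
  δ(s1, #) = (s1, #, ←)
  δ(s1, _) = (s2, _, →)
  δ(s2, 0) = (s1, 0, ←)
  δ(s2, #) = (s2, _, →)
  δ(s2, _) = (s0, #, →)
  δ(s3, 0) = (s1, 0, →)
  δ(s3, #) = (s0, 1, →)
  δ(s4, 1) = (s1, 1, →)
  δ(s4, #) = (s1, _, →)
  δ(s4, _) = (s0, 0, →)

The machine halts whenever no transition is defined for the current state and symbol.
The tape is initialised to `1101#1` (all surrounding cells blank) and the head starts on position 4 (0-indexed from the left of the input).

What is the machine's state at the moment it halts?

s4

s0 | 1101[#]1__   read # → write #, move ←, go to s4
s4 | 110[1]#1__   read 1 → write 1, move →, go to s1
s1 | 1101[#]1__   read # → write #, move ←, go to s1
s1 | 110[1]#1__   read 1 → write _, move →, go to s4
s4 | 110_[#]1__   read # → write _, move →, go to s1
s1 | 110__[1]__   read 1 → write _, move →, go to s4
s4 | 110___[_]_   read _ → write 0, move →, go to s0
s0 | 110___0[_]   read _ → write _, move ←, go to s4
s4 | 110___[0]_
No transition is defined for (s4, 0); M halts in state s4.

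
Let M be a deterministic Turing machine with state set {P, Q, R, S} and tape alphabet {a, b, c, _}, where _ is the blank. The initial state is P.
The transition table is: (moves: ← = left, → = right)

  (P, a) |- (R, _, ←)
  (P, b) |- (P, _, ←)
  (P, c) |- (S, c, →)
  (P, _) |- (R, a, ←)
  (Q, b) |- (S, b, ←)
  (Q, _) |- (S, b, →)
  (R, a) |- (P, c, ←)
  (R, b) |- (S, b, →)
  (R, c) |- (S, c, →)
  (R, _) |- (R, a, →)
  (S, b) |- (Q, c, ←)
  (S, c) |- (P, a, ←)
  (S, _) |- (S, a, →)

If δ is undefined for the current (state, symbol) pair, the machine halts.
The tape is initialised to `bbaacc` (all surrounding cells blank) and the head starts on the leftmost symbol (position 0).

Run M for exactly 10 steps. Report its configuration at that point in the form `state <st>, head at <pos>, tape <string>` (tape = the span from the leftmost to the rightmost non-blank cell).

P | ___[b]baacc   read b → write _, move ←, go to P
P | __[_]_baacc   read _ → write a, move ←, go to R
R | _[_]a_baacc   read _ → write a, move →, go to R
R | _a[a]_baacc   read a → write c, move ←, go to P
P | _[a]c_baacc   read a → write _, move ←, go to R
R | [_]_c_baacc   read _ → write a, move →, go to R
R | a[_]c_baacc   read _ → write a, move →, go to R
R | aa[c]_baacc   read c → write c, move →, go to S
S | aac[_]baacc   read _ → write a, move →, go to S
S | aaca[b]aacc   read b → write c, move ←, go to Q
Q | aac[a]caacc
After 10 steps: state Q, head at 0, tape aacacaacc.

state Q, head at 0, tape aacacaacc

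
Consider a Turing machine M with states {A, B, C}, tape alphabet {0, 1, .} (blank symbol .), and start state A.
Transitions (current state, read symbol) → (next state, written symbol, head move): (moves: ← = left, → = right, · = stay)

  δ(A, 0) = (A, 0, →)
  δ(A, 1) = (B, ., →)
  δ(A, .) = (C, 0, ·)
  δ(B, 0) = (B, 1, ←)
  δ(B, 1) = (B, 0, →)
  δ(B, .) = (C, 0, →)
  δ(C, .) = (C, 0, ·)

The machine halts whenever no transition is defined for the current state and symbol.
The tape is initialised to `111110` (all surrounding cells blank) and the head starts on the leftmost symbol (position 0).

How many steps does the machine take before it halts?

A | [1]11110   read 1 → write ., move →, go to B
B | .[1]1110   read 1 → write 0, move →, go to B
B | .0[1]110   read 1 → write 0, move →, go to B
B | .00[1]10   read 1 → write 0, move →, go to B
B | .000[1]0   read 1 → write 0, move →, go to B
B | .0000[0]   read 0 → write 1, move ←, go to B
B | .000[0]1   read 0 → write 1, move ←, go to B
B | .00[0]11   read 0 → write 1, move ←, go to B
B | .0[0]111   read 0 → write 1, move ←, go to B
B | .[0]1111   read 0 → write 1, move ←, go to B
B | [.]11111   read . → write 0, move →, go to C
C | 0[1]1111
M halts after 11 transitions.

11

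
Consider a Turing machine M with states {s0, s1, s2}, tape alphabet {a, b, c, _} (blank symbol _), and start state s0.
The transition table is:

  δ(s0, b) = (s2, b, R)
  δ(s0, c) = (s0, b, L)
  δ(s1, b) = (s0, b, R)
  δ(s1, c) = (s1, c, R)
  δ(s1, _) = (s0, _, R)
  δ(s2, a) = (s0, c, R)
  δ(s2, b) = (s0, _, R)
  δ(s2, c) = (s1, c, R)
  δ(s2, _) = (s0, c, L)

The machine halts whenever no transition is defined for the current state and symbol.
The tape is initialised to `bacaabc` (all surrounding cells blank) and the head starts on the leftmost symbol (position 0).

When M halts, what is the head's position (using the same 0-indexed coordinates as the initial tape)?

state=s0 head=0 tape=[b]acaabc   (s0,b)→(s2,b,R)
state=s2 head=1 tape=b[a]caabc   (s2,a)→(s0,c,R)
state=s0 head=2 tape=bc[c]aabc   (s0,c)→(s0,b,L)
state=s0 head=1 tape=b[c]baabc   (s0,c)→(s0,b,L)
state=s0 head=0 tape=[b]bbaabc   (s0,b)→(s2,b,R)
state=s2 head=1 tape=b[b]baabc   (s2,b)→(s0,_,R)
state=s0 head=2 tape=b_[b]aabc   (s0,b)→(s2,b,R)
state=s2 head=3 tape=b_b[a]abc   (s2,a)→(s0,c,R)
state=s0 head=4 tape=b_bc[a]bc
At halt the head is at cell 4.

4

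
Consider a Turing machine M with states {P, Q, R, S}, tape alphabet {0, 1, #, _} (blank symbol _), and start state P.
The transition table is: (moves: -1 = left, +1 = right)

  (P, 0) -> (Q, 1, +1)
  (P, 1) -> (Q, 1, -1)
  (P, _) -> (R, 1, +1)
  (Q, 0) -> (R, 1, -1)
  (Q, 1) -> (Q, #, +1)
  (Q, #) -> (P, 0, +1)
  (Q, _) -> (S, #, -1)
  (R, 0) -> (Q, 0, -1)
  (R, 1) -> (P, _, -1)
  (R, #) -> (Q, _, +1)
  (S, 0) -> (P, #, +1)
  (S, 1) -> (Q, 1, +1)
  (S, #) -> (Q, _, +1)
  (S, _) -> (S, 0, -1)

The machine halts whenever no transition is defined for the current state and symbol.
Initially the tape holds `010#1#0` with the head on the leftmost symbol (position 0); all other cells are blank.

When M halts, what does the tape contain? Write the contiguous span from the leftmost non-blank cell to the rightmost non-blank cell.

1__##0101

state=P head=0 tape=[0]10#1#0___   (P,0)→(Q,1,+1)
state=Q head=1 tape=1[1]0#1#0___   (Q,1)→(Q,#,+1)
state=Q head=2 tape=1#[0]#1#0___   (Q,0)→(R,1,-1)
state=R head=1 tape=1[#]1#1#0___   (R,#)→(Q,_,+1)
state=Q head=2 tape=1_[1]#1#0___   (Q,1)→(Q,#,+1)
state=Q head=3 tape=1_#[#]1#0___   (Q,#)→(P,0,+1)
state=P head=4 tape=1_#0[1]#0___   (P,1)→(Q,1,-1)
state=Q head=3 tape=1_#[0]1#0___   (Q,0)→(R,1,-1)
state=R head=2 tape=1_[#]11#0___   (R,#)→(Q,_,+1)
state=Q head=3 tape=1__[1]1#0___   (Q,1)→(Q,#,+1)
state=Q head=4 tape=1__#[1]#0___   (Q,1)→(Q,#,+1)
state=Q head=5 tape=1__##[#]0___   (Q,#)→(P,0,+1)
state=P head=6 tape=1__##0[0]___   (P,0)→(Q,1,+1)
state=Q head=7 tape=1__##01[_]__   (Q,_)→(S,#,-1)
state=S head=6 tape=1__##0[1]#__   (S,1)→(Q,1,+1)
state=Q head=7 tape=1__##01[#]__   (Q,#)→(P,0,+1)
state=P head=8 tape=1__##010[_]_   (P,_)→(R,1,+1)
state=R head=9 tape=1__##0101[_]
The non-blank tape span at halt is 1__##0101.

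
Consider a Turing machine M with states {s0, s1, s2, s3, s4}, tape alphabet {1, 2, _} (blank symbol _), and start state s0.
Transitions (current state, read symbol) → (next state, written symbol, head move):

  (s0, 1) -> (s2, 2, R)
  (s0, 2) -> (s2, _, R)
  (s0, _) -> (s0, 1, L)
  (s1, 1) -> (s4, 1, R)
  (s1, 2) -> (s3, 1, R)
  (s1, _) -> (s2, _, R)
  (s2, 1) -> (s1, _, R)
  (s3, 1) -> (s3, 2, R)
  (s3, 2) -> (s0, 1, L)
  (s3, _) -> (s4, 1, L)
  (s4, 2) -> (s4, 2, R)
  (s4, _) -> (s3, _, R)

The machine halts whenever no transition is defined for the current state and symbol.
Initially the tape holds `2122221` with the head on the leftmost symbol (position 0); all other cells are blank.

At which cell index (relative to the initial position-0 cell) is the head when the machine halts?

s0 | [2]122221___   read 2 → write _, move R, go to s2
s2 | _[1]22221___   read 1 → write _, move R, go to s1
s1 | __[2]2221___   read 2 → write 1, move R, go to s3
s3 | __1[2]221___   read 2 → write 1, move L, go to s0
s0 | __[1]1221___   read 1 → write 2, move R, go to s2
s2 | __2[1]221___   read 1 → write _, move R, go to s1
s1 | __2_[2]21___   read 2 → write 1, move R, go to s3
s3 | __2_1[2]1___   read 2 → write 1, move L, go to s0
s0 | __2_[1]11___   read 1 → write 2, move R, go to s2
s2 | __2_2[1]1___   read 1 → write _, move R, go to s1
s1 | __2_2_[1]___   read 1 → write 1, move R, go to s4
s4 | __2_2_1[_]__   read _ → write _, move R, go to s3
s3 | __2_2_1_[_]_   read _ → write 1, move L, go to s4
s4 | __2_2_1[_]1_   read _ → write _, move R, go to s3
s3 | __2_2_1_[1]_   read 1 → write 2, move R, go to s3
s3 | __2_2_1_2[_]   read _ → write 1, move L, go to s4
s4 | __2_2_1_[2]1   read 2 → write 2, move R, go to s4
s4 | __2_2_1_2[1]
At halt the head is at cell 9.

9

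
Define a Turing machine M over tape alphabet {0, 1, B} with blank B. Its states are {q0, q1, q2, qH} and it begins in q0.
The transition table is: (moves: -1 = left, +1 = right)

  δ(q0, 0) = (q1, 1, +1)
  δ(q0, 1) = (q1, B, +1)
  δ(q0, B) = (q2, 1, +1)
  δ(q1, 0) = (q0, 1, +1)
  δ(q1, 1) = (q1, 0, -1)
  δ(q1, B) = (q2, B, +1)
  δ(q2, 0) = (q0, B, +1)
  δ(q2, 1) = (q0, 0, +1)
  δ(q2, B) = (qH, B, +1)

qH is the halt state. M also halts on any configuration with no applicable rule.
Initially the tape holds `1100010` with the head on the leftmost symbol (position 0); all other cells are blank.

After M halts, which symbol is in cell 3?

1

q0 | [1]100010BBB   read 1 → write B, move +1, go to q1
q1 | B[1]00010BBB   read 1 → write 0, move -1, go to q1
q1 | [B]000010BBB   read B → write B, move +1, go to q2
q2 | B[0]00010BBB   read 0 → write B, move +1, go to q0
q0 | BB[0]0010BBB   read 0 → write 1, move +1, go to q1
q1 | BB1[0]010BBB   read 0 → write 1, move +1, go to q0
q0 | BB11[0]10BBB   read 0 → write 1, move +1, go to q1
q1 | BB111[1]0BBB   read 1 → write 0, move -1, go to q1
q1 | BB11[1]00BBB   read 1 → write 0, move -1, go to q1
q1 | BB1[1]000BBB   read 1 → write 0, move -1, go to q1
q1 | BB[1]0000BBB   read 1 → write 0, move -1, go to q1
q1 | B[B]00000BBB   read B → write B, move +1, go to q2
q2 | BB[0]0000BBB   read 0 → write B, move +1, go to q0
q0 | BBB[0]000BBB   read 0 → write 1, move +1, go to q1
q1 | BBB1[0]00BBB   read 0 → write 1, move +1, go to q0
q0 | BBB11[0]0BBB   read 0 → write 1, move +1, go to q1
q1 | BBB111[0]BBB   read 0 → write 1, move +1, go to q0
q0 | BBB1111[B]BB   read B → write 1, move +1, go to q2
q2 | BBB11111[B]B   read B → write B, move +1, go to qH
qH | BBB11111B[B]
Cell 3 holds 1 when M halts.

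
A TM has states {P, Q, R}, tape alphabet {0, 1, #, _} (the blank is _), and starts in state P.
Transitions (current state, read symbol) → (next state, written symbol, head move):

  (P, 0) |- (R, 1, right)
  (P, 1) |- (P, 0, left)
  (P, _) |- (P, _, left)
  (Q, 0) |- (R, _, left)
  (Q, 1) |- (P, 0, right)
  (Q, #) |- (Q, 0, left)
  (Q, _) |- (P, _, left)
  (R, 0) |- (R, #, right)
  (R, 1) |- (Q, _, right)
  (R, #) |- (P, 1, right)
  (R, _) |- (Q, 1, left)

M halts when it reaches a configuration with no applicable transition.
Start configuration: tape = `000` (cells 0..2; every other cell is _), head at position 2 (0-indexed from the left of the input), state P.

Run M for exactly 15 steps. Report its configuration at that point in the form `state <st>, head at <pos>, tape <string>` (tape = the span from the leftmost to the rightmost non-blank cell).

state R, head at 3, tape 0010

P | 00[0]___   read 0 → write 1, move right, go to R
R | 001[_]__   read _ → write 1, move left, go to Q
Q | 00[1]1__   read 1 → write 0, move right, go to P
P | 000[1]__   read 1 → write 0, move left, go to P
P | 00[0]0__   read 0 → write 1, move right, go to R
R | 001[0]__   read 0 → write #, move right, go to R
R | 001#[_]_   read _ → write 1, move left, go to Q
Q | 001[#]1_   read # → write 0, move left, go to Q
Q | 00[1]01_   read 1 → write 0, move right, go to P
P | 000[0]1_   read 0 → write 1, move right, go to R
R | 0001[1]_   read 1 → write _, move right, go to Q
Q | 0001_[_]   read _ → write _, move left, go to P
P | 0001[_]_   read _ → write _, move left, go to P
P | 000[1]__   read 1 → write 0, move left, go to P
P | 00[0]0__   read 0 → write 1, move right, go to R
R | 001[0]__
After 15 steps: state R, head at 3, tape 0010.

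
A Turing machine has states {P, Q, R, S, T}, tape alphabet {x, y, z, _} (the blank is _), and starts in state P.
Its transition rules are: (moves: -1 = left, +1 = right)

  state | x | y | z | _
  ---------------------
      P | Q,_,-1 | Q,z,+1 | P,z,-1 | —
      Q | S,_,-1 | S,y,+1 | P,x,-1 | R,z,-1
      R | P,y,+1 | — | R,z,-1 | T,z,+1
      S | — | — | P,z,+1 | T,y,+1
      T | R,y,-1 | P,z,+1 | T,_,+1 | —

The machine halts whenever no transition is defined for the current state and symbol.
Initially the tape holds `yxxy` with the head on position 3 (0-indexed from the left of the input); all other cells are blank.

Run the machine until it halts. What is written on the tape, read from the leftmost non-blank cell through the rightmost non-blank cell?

state=P head=3 tape=_yxx[y]_   (P,y)→(Q,z,+1)
state=Q head=4 tape=_yxxz[_]   (Q,_)→(R,z,-1)
state=R head=3 tape=_yxx[z]z   (R,z)→(R,z,-1)
state=R head=2 tape=_yx[x]zz   (R,x)→(P,y,+1)
state=P head=3 tape=_yxy[z]z   (P,z)→(P,z,-1)
state=P head=2 tape=_yx[y]zz   (P,y)→(Q,z,+1)
state=Q head=3 tape=_yxz[z]z   (Q,z)→(P,x,-1)
state=P head=2 tape=_yx[z]xz   (P,z)→(P,z,-1)
state=P head=1 tape=_y[x]zxz   (P,x)→(Q,_,-1)
state=Q head=0 tape=_[y]_zxz   (Q,y)→(S,y,+1)
state=S head=1 tape=_y[_]zxz   (S,_)→(T,y,+1)
state=T head=2 tape=_yy[z]xz   (T,z)→(T,_,+1)
state=T head=3 tape=_yy_[x]z   (T,x)→(R,y,-1)
state=R head=2 tape=_yy[_]yz   (R,_)→(T,z,+1)
state=T head=3 tape=_yyz[y]z   (T,y)→(P,z,+1)
state=P head=4 tape=_yyzz[z]   (P,z)→(P,z,-1)
state=P head=3 tape=_yyz[z]z   (P,z)→(P,z,-1)
state=P head=2 tape=_yy[z]zz   (P,z)→(P,z,-1)
state=P head=1 tape=_y[y]zzz   (P,y)→(Q,z,+1)
state=Q head=2 tape=_yz[z]zz   (Q,z)→(P,x,-1)
state=P head=1 tape=_y[z]xzz   (P,z)→(P,z,-1)
state=P head=0 tape=_[y]zxzz   (P,y)→(Q,z,+1)
state=Q head=1 tape=_z[z]xzz   (Q,z)→(P,x,-1)
state=P head=0 tape=_[z]xxzz   (P,z)→(P,z,-1)
state=P head=-1 tape=[_]zxxzz
The non-blank tape span at halt is zxxzz.

zxxzz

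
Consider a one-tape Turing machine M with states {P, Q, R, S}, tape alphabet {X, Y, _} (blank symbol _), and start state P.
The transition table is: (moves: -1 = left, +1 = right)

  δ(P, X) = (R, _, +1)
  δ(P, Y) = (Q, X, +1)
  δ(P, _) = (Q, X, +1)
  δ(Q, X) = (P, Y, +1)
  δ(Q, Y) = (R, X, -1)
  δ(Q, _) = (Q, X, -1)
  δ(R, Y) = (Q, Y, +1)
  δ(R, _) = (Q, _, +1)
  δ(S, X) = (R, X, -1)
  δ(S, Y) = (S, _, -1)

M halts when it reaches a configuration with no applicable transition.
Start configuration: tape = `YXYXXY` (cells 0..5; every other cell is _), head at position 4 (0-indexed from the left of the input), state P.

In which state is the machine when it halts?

R

P | YXYX[X]Y___   read X → write _, move +1, go to R
R | YXYX_[Y]___   read Y → write Y, move +1, go to Q
Q | YXYX_Y[_]__   read _ → write X, move -1, go to Q
Q | YXYX_[Y]X__   read Y → write X, move -1, go to R
R | YXYX[_]XX__   read _ → write _, move +1, go to Q
Q | YXYX_[X]X__   read X → write Y, move +1, go to P
P | YXYX_Y[X]__   read X → write _, move +1, go to R
R | YXYX_Y_[_]_   read _ → write _, move +1, go to Q
Q | YXYX_Y__[_]   read _ → write X, move -1, go to Q
Q | YXYX_Y_[_]X   read _ → write X, move -1, go to Q
Q | YXYX_Y[_]XX   read _ → write X, move -1, go to Q
Q | YXYX_[Y]XXX   read Y → write X, move -1, go to R
R | YXYX[_]XXXX   read _ → write _, move +1, go to Q
Q | YXYX_[X]XXX   read X → write Y, move +1, go to P
P | YXYX_Y[X]XX   read X → write _, move +1, go to R
R | YXYX_Y_[X]X
No transition is defined for (R, X); M halts in state R.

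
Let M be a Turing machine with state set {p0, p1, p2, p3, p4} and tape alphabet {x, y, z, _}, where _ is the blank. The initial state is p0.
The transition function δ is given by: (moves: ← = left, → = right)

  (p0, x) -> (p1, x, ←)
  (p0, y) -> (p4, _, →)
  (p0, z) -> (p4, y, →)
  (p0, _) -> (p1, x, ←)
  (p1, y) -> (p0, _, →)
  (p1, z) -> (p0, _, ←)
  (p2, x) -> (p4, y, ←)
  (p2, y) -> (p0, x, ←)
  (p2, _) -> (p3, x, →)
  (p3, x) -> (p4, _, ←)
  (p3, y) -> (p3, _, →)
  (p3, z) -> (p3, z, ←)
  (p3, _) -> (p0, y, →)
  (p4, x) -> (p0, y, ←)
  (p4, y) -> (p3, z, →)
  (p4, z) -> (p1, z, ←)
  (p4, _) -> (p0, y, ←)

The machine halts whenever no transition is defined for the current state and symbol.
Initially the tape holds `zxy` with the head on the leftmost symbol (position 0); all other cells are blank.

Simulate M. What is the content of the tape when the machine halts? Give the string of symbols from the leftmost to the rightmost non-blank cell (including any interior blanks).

z__x

state=p0 head=0 tape=[z]xy__   (p0,z)→(p4,y,→)
state=p4 head=1 tape=y[x]y__   (p4,x)→(p0,y,←)
state=p0 head=0 tape=[y]yy__   (p0,y)→(p4,_,→)
state=p4 head=1 tape=_[y]y__   (p4,y)→(p3,z,→)
state=p3 head=2 tape=_z[y]__   (p3,y)→(p3,_,→)
state=p3 head=3 tape=_z_[_]_   (p3,_)→(p0,y,→)
state=p0 head=4 tape=_z_y[_]   (p0,_)→(p1,x,←)
state=p1 head=3 tape=_z_[y]x   (p1,y)→(p0,_,→)
state=p0 head=4 tape=_z__[x]   (p0,x)→(p1,x,←)
state=p1 head=3 tape=_z_[_]x
The non-blank tape span at halt is z__x.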